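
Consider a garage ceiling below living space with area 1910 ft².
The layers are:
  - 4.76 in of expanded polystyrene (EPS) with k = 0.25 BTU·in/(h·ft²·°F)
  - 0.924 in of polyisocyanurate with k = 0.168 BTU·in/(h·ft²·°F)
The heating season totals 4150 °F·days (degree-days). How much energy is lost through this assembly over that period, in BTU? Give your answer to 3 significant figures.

7750000 BTU

4.76/0.25 = 19.04
0.924/0.168 = 5.5
R_total = 19.04 + 5.5 = 24.54 ft²·°F·h/BTU
E = A × HDD × 24 / R = 1910 × 4150 × 24 / 24.54 = 7752000 BTU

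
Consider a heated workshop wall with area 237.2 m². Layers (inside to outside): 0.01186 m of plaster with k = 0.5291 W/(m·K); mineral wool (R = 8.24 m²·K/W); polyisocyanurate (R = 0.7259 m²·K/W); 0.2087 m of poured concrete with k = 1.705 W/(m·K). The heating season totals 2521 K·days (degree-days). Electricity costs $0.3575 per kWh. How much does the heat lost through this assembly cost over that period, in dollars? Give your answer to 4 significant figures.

563.1 dollars

0.01186/0.5291 = 0.022415
0.2087/1.705 = 0.1224
R_total = 0.022415 + 8.24 + 0.7259 + 0.1224 = 9.1107 m²·K/W
E = A × HDD × 24 / R / 1000 = 237.2 × 2521 × 24 / 9.1107 / 1000 = 1575.2 kWh
Cost = 1575.2 × 0.3575 = $563.15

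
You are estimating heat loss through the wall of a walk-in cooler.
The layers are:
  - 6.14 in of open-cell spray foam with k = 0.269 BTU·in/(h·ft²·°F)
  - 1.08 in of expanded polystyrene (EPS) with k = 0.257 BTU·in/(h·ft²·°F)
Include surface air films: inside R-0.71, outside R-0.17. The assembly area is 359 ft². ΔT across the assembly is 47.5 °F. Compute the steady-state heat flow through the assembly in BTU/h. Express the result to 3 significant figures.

6.14/0.269 = 22.83
1.08/0.257 = 4.202
R_total = 0.71 + 22.83 + 4.202 + 0.17 = 27.91 ft²·°F·h/BTU
Q = A·ΔT/R = 359 × 47.5 / 27.91 = 611 BTU/h

611 BTU/h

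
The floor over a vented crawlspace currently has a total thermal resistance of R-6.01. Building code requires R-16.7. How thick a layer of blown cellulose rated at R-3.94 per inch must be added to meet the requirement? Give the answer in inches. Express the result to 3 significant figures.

ΔR = 16.7 − 6.01 = 10.69 ft²·°F·h/BTU
L = ΔR / (R/in) = 10.69/3.94 = 2.713 in

2.71 in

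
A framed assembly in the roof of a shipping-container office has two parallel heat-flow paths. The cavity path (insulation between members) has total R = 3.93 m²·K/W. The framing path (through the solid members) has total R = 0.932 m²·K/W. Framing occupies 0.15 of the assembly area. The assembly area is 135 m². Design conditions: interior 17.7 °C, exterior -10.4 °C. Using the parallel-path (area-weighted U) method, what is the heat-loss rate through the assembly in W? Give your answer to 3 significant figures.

1430 W

U_eff = 0.85/3.93 + 0.15/0.932 = 0.2163 + 0.1609 = 0.3772
R_eff = 1/U_eff = 2.651 m²·K/W
Q = 135 × (17.7 − (-10.4)) / 2.651 = 1431 W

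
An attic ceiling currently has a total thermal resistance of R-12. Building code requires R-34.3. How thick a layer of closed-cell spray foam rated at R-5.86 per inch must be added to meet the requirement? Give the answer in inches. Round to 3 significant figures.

3.81 in

ΔR = 34.3 − 12 = 22.3 ft²·°F·h/BTU
L = ΔR / (R/in) = 22.3/5.86 = 3.805 in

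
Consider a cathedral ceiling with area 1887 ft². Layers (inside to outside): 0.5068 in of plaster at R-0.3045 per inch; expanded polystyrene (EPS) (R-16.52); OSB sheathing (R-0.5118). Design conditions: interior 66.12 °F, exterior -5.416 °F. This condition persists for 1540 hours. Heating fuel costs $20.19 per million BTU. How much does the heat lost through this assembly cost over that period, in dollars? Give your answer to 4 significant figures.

244.2 dollars

0.5068 × 0.3045 = 0.15432
R_total = 0.15432 + 16.52 + 0.5118 = 17.186 ft²·°F·h/BTU
Q = 1887 × (66.12 − (-5.416)) / 17.186 = 7854.5 BTU/h
E = 7854.5 × 1540 = 12096000 BTU
Cost = 12096000/10⁶ × 20.19 = $244.22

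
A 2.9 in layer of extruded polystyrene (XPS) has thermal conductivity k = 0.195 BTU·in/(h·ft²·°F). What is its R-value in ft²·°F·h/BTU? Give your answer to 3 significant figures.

14.9 ft²·°F·h/BTU

R = L/k = 2.9/0.195 = 14.87 ft²·°F·h/BTU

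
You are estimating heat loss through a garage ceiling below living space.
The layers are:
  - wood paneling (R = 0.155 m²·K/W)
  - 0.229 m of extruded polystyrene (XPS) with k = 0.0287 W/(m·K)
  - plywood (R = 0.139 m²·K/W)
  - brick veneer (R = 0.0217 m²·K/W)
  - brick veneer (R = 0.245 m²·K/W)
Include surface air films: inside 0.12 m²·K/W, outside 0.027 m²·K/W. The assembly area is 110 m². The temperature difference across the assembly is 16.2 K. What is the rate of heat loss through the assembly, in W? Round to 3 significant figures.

205 W

0.229/0.0287 = 7.979
R_total = 0.12 + 0.155 + 7.979 + 0.139 + 0.0217 + 0.245 + 0.027 = 8.687 m²·K/W
Q = A·ΔT/R = 110 × 16.2 / 8.687 = 205.1 W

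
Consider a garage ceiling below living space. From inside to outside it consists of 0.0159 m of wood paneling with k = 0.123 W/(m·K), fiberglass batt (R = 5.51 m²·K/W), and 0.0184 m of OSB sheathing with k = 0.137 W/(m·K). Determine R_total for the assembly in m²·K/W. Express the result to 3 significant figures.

5.77 m²·K/W

0.0159/0.123 = 0.1293
0.0184/0.137 = 0.1343
R_total = 0.1293 + 5.51 + 0.1343 = 5.774 m²·K/W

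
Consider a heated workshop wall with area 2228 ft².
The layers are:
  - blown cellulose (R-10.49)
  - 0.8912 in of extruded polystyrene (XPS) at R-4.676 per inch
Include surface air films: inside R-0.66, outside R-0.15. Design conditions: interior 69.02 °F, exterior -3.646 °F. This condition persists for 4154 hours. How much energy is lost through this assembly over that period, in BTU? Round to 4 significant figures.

0.8912 × 4.676 = 4.1673
R_total = 0.66 + 10.49 + 4.1673 + 0.15 = 15.467 ft²·°F·h/BTU
Q = 2228 × (69.02 − (-3.646)) / 15.467 = 10467 BTU/h
E = 10467 × 4154 = 43481000 BTU

43480000 BTU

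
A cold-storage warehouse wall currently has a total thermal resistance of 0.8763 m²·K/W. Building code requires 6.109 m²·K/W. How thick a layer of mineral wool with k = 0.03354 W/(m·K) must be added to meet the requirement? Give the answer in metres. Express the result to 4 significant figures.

ΔR = 6.109 − 0.8763 = 5.2327 m²·K/W
L = ΔR × k = 5.2327 × 0.03354 = 0.1755 m

0.1755 m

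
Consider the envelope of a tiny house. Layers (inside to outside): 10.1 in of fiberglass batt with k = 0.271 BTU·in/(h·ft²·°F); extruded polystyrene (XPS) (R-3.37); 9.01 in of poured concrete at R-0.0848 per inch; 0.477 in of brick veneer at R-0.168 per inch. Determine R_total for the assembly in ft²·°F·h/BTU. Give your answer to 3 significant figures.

41.5 ft²·°F·h/BTU

10.1/0.271 = 37.27
9.01 × 0.0848 = 0.764
0.477 × 0.168 = 0.08014
R_total = 37.27 + 3.37 + 0.764 + 0.08014 = 41.48 ft²·°F·h/BTU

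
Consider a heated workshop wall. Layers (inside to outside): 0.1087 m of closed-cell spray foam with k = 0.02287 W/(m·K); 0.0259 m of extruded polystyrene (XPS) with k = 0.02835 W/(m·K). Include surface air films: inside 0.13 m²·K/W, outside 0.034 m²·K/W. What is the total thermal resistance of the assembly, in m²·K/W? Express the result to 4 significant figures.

0.1087/0.02287 = 4.753
0.0259/0.02835 = 0.91358
R_total = 0.13 + 4.753 + 0.91358 + 0.034 = 5.8305 m²·K/W

5.831 m²·K/W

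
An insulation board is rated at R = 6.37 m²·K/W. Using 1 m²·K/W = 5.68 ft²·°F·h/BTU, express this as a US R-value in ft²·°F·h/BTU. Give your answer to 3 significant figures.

R_US = 6.37 × 5.68 = 36.18

36.2 ft²·°F·h/BTU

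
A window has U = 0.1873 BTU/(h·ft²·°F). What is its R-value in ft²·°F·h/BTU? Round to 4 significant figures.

5.339 ft²·°F·h/BTU

R = 1/U = 1/0.1873 = 5.339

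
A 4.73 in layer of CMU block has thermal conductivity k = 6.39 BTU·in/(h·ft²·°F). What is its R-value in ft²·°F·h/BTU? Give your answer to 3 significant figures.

R = L/k = 4.73/6.39 = 0.7402 ft²·°F·h/BTU

0.740 ft²·°F·h/BTU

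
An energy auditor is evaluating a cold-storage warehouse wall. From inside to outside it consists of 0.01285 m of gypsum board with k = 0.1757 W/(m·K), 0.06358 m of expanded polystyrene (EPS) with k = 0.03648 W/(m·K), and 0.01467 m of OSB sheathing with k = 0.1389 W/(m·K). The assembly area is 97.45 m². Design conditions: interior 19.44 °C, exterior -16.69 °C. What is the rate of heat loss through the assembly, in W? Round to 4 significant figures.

0.01285/0.1757 = 0.073136
0.06358/0.03648 = 1.7429
0.01467/0.1389 = 0.10562
R_total = 0.073136 + 1.7429 + 0.10562 = 1.9216 m²·K/W
Q = A·ΔT/R = 97.45 × (19.44 − (-16.69)) / 1.9216 = 1832.2 W

1832 W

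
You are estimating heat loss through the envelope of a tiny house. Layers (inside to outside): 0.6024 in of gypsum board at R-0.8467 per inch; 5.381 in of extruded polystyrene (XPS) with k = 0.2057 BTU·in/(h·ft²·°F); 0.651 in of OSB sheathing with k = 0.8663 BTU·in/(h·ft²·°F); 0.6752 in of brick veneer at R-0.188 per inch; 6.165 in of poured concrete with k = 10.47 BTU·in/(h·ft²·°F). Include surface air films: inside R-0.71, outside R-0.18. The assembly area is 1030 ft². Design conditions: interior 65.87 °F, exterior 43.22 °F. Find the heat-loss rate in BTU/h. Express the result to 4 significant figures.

803.7 BTU/h

0.6024 × 0.8467 = 0.51005
5.381/0.2057 = 26.159
0.651/0.8663 = 0.75147
0.6752 × 0.188 = 0.12694
6.165/10.47 = 0.58883
R_total = 0.71 + 0.51005 + 26.159 + 0.75147 + 0.12694 + 0.58883 + 0.18 = 29.027 ft²·°F·h/BTU
Q = A·ΔT/R = 1030 × (65.87 − 43.22) / 29.027 = 803.72 BTU/h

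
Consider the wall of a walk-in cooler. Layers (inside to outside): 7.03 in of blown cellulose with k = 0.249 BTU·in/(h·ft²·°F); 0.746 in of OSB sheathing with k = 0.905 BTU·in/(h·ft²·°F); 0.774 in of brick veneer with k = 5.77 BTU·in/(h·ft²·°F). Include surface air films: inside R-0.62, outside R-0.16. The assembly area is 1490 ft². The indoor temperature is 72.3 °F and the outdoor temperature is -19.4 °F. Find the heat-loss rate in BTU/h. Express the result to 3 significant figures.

7.03/0.249 = 28.23
0.746/0.905 = 0.8243
0.774/5.77 = 0.1341
R_total = 0.62 + 28.23 + 0.8243 + 0.1341 + 0.16 = 29.97 ft²·°F·h/BTU
Q = A·ΔT/R = 1490 × (72.3 − (-19.4)) / 29.97 = 4559 BTU/h

4560 BTU/h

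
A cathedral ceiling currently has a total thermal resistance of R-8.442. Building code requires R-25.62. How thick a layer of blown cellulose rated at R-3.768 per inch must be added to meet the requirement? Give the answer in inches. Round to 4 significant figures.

4.559 in

ΔR = 25.62 − 8.442 = 17.178 ft²·°F·h/BTU
L = ΔR / (R/in) = 17.178/3.768 = 4.5589 in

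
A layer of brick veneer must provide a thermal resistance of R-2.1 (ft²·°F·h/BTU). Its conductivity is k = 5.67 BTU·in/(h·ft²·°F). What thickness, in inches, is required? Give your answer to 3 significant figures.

11.9 in

L = R × k = 2.1 × 5.67 = 11.91 in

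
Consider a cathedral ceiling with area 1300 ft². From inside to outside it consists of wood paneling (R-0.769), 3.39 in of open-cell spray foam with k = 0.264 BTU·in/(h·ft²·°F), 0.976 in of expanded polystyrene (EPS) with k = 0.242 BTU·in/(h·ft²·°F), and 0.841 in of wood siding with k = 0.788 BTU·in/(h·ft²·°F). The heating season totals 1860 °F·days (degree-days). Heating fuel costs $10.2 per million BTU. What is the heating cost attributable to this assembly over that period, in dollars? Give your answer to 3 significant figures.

31.6 dollars

3.39/0.264 = 12.84
0.976/0.242 = 4.033
0.841/0.788 = 1.067
R_total = 0.769 + 12.84 + 4.033 + 1.067 = 18.71 ft²·°F·h/BTU
E = A × HDD × 24 / R = 1300 × 1860 × 24 / 18.71 = 3102000 BTU
Cost = 3102000/10⁶ × 10.2 = $31.64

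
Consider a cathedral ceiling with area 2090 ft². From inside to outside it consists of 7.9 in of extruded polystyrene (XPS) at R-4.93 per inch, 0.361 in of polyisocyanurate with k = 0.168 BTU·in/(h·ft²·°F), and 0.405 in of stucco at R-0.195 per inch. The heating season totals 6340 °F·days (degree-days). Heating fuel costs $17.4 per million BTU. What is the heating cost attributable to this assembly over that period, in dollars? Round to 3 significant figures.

134 dollars

7.9 × 4.93 = 38.95
0.361/0.168 = 2.149
0.405 × 0.195 = 0.07898
R_total = 38.95 + 2.149 + 0.07898 = 41.17 ft²·°F·h/BTU
E = A × HDD × 24 / R = 2090 × 6340 × 24 / 41.17 = 7724000 BTU
Cost = 7724000/10⁶ × 17.4 = $134.4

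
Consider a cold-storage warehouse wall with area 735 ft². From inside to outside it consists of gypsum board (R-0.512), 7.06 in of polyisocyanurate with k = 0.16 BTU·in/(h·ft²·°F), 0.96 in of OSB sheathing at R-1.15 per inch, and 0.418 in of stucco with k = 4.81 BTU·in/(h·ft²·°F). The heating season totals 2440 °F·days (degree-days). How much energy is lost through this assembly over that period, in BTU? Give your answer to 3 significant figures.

7.06/0.16 = 44.12
0.96 × 1.15 = 1.104
0.418/4.81 = 0.0869
R_total = 0.512 + 44.12 + 1.104 + 0.0869 = 45.83 ft²·°F·h/BTU
E = A × HDD × 24 / R = 735 × 2440 × 24 / 45.83 = 939200 BTU

939000 BTU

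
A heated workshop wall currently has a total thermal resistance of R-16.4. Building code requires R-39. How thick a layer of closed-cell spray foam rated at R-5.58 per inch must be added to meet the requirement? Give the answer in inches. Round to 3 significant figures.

4.05 in

ΔR = 39 − 16.4 = 22.6 ft²·°F·h/BTU
L = ΔR / (R/in) = 22.6/5.58 = 4.05 in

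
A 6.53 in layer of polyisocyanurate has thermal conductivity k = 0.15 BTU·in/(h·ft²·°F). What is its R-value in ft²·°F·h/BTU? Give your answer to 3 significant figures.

R = L/k = 6.53/0.15 = 43.53 ft²·°F·h/BTU

43.5 ft²·°F·h/BTU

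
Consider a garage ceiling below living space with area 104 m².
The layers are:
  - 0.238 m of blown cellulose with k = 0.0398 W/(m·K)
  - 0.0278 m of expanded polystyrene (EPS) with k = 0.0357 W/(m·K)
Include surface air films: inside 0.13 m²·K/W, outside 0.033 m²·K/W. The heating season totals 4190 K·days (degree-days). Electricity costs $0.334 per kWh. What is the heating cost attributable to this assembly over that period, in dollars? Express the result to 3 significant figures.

505 dollars

0.238/0.0398 = 5.98
0.0278/0.0357 = 0.7787
R_total = 0.13 + 5.98 + 0.7787 + 0.033 = 6.922 m²·K/W
E = A × HDD × 24 / R / 1000 = 104 × 4190 × 24 / 6.922 / 1000 = 1511 kWh
Cost = 1511 × 0.334 = $504.7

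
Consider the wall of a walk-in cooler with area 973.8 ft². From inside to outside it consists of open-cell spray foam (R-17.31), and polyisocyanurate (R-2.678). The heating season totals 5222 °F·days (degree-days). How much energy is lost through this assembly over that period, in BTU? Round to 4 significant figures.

6106000 BTU

R_total = 17.31 + 2.678 = 19.988 ft²·°F·h/BTU
E = A × HDD × 24 / R = 973.8 × 5222 × 24 / 19.988 = 6105900 BTU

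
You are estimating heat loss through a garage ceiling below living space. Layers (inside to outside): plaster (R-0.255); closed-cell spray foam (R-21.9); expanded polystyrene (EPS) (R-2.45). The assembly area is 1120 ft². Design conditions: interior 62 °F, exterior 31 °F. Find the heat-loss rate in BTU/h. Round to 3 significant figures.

1410 BTU/h

R_total = 0.255 + 21.9 + 2.45 = 24.61 ft²·°F·h/BTU
Q = A·ΔT/R = 1120 × (62 − 31) / 24.61 = 1411 BTU/h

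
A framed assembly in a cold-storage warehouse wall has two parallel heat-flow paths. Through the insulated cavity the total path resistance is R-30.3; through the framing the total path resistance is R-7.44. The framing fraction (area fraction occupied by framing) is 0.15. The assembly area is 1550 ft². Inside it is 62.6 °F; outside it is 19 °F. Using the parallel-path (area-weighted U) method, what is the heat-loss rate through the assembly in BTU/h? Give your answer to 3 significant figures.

U_eff = 0.85/30.3 + 0.15/7.44 = 0.02805 + 0.02016 = 0.04821
R_eff = 1/U_eff = 20.74 ft²·°F·h/BTU
Q = 1550 × (62.6 − 19) / 20.74 = 3258 BTU/h

3260 BTU/h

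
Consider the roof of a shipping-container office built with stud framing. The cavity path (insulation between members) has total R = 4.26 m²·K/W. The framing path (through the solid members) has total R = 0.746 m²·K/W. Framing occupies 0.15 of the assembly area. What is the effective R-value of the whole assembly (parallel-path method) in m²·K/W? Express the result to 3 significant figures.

2.50 m²·K/W

U_eff = 0.85/4.26 + 0.15/0.746 = 0.1995 + 0.2011 = 0.4006
R_eff = 1/U_eff = 2.496 m²·K/W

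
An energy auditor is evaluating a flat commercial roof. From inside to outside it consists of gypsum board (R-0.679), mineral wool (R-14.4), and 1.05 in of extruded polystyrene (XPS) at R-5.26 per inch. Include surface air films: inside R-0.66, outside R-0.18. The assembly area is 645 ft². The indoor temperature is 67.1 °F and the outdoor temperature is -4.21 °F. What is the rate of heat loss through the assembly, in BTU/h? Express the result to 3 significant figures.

2150 BTU/h

1.05 × 5.26 = 5.523
R_total = 0.66 + 0.679 + 14.4 + 5.523 + 0.18 = 21.44 ft²·°F·h/BTU
Q = A·ΔT/R = 645 × (67.1 − (-4.21)) / 21.44 = 2145 BTU/h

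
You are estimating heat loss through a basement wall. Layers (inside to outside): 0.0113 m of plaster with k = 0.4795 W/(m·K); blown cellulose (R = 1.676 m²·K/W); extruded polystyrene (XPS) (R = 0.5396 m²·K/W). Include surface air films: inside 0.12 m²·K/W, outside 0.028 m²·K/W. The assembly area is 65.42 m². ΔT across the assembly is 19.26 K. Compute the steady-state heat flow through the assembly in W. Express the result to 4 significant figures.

527.8 W

0.0113/0.4795 = 0.023566
R_total = 0.12 + 0.023566 + 1.676 + 0.5396 + 0.028 = 2.3872 m²·K/W
Q = A·ΔT/R = 65.42 × 19.26 / 2.3872 = 527.82 W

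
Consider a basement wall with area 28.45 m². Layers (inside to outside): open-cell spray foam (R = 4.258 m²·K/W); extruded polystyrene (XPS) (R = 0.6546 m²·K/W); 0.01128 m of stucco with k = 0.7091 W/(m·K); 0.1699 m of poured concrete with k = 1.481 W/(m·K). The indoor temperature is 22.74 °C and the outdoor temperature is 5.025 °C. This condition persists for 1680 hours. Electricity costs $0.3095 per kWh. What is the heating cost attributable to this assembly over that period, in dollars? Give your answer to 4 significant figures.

51.96 dollars

0.01128/0.7091 = 0.015907
0.1699/1.481 = 0.11472
R_total = 4.258 + 0.6546 + 0.015907 + 0.11472 = 5.0432 m²·K/W
Q = 28.45 × (22.74 − 5.025) / 5.0432 = 99.934 W
E = 99.934 W × 1680 h / 1000 = 167.89 kWh
Cost = 167.89 × 0.3095 = $51.962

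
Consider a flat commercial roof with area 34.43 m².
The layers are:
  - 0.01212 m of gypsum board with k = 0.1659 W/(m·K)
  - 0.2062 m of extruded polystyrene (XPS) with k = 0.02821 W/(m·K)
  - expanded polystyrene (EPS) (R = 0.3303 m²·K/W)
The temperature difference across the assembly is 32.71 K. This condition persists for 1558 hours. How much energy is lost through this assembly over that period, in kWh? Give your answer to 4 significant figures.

227.5 kWh

0.01212/0.1659 = 0.073056
0.2062/0.02821 = 7.3095
R_total = 0.073056 + 7.3095 + 0.3303 = 7.7128 m²·K/W
Q = 34.43 × 32.71 / 7.7128 = 146.02 W
E = 146.02 W × 1558 h / 1000 = 227.49 kWh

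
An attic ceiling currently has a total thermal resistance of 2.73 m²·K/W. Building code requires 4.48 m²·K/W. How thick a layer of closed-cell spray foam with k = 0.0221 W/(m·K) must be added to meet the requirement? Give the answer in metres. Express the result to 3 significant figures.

0.0387 m

ΔR = 4.48 − 2.73 = 1.75 m²·K/W
L = ΔR × k = 1.75 × 0.0221 = 0.03868 m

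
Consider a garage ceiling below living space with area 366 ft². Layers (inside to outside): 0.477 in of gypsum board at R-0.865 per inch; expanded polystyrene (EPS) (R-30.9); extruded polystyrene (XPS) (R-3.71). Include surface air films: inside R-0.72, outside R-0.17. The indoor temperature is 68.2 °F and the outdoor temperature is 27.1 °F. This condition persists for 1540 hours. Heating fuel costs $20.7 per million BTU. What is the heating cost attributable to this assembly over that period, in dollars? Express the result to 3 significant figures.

13.4 dollars

0.477 × 0.865 = 0.4126
R_total = 0.72 + 0.4126 + 30.9 + 3.71 + 0.17 = 35.91 ft²·°F·h/BTU
Q = 366 × (68.2 − 27.1) / 35.91 = 418.9 BTU/h
E = 418.9 × 1540 = 645100 BTU
Cost = 645100/10⁶ × 20.7 = $13.35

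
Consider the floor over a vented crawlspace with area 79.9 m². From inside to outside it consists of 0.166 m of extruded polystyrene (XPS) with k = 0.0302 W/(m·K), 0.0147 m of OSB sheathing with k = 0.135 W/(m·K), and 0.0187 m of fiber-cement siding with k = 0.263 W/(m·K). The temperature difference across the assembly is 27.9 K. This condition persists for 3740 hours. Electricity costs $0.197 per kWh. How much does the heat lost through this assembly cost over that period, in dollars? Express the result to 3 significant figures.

0.166/0.0302 = 5.497
0.0147/0.135 = 0.1089
0.0187/0.263 = 0.0711
R_total = 5.497 + 0.1089 + 0.0711 = 5.677 m²·K/W
Q = 79.9 × 27.9 / 5.677 = 392.7 W
E = 392.7 W × 3740 h / 1000 = 1469 kWh
Cost = 1469 × 0.197 = $289.3

289 dollars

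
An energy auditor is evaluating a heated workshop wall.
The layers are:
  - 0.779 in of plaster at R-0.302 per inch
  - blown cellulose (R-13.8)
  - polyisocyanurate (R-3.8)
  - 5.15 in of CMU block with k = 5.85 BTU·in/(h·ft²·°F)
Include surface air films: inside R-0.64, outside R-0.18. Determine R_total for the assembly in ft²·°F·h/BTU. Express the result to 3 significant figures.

0.779 × 0.302 = 0.2353
5.15/5.85 = 0.8803
R_total = 0.64 + 0.2353 + 13.8 + 3.8 + 0.8803 + 0.18 = 19.54 ft²·°F·h/BTU

19.5 ft²·°F·h/BTU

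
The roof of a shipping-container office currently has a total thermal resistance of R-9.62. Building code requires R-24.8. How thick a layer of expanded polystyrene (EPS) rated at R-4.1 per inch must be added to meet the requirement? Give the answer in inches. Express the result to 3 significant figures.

3.70 in

ΔR = 24.8 − 9.62 = 15.18 ft²·°F·h/BTU
L = ΔR / (R/in) = 15.18/4.1 = 3.702 in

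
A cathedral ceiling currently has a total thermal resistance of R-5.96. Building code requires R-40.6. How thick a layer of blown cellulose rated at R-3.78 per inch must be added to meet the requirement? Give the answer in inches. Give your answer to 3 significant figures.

ΔR = 40.6 − 5.96 = 34.64 ft²·°F·h/BTU
L = ΔR / (R/in) = 34.64/3.78 = 9.164 in

9.16 in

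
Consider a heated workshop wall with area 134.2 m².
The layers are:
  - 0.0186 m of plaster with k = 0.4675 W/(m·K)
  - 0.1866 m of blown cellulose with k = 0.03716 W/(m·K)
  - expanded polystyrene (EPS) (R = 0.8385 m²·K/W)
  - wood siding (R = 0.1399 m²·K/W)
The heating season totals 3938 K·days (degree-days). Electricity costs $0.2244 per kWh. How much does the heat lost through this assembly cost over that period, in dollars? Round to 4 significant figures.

471.2 dollars

0.0186/0.4675 = 0.039786
0.1866/0.03716 = 5.0215
R_total = 0.039786 + 5.0215 + 0.8385 + 0.1399 = 6.0397 m²·K/W
E = A × HDD × 24 / R / 1000 = 134.2 × 3938 × 24 / 6.0397 / 1000 = 2100 kWh
Cost = 2100 × 0.2244 = $471.24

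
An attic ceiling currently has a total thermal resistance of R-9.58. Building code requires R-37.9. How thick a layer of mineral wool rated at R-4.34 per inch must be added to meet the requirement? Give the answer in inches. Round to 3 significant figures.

6.53 in

ΔR = 37.9 − 9.58 = 28.32 ft²·°F·h/BTU
L = ΔR / (R/in) = 28.32/4.34 = 6.525 in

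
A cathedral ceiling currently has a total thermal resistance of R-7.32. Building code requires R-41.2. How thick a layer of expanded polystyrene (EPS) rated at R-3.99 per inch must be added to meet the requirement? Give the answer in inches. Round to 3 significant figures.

8.49 in

ΔR = 41.2 − 7.32 = 33.88 ft²·°F·h/BTU
L = ΔR / (R/in) = 33.88/3.99 = 8.491 in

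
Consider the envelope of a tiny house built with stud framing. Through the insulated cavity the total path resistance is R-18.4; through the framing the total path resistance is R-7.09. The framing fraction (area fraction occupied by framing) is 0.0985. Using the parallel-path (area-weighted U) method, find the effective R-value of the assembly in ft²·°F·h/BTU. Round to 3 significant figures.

15.9 ft²·°F·h/BTU

U_eff = 0.9015/18.4 + 0.0985/7.09 = 0.04899 + 0.01389 = 0.06289
R_eff = 1/U_eff = 15.9 ft²·°F·h/BTU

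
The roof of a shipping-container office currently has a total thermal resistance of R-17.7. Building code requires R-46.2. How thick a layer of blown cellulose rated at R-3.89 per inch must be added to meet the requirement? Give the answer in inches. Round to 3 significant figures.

7.33 in

ΔR = 46.2 − 17.7 = 28.5 ft²·°F·h/BTU
L = ΔR / (R/in) = 28.5/3.89 = 7.326 in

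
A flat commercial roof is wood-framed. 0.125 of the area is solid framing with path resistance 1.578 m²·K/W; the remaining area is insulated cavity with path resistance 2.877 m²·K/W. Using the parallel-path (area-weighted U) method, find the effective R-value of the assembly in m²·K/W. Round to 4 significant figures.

2.609 m²·K/W

U_eff = 0.875/2.877 + 0.125/1.578 = 0.30414 + 0.079214 = 0.38335
R_eff = 1/U_eff = 2.6086 m²·K/W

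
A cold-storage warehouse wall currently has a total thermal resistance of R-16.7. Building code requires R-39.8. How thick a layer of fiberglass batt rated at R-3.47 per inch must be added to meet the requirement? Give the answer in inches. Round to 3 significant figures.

6.66 in

ΔR = 39.8 − 16.7 = 23.1 ft²·°F·h/BTU
L = ΔR / (R/in) = 23.1/3.47 = 6.657 in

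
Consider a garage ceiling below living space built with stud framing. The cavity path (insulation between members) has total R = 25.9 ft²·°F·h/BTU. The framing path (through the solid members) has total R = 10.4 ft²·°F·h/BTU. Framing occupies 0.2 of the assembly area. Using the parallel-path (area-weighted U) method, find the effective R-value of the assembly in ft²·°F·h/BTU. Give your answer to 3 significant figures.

U_eff = 0.8/25.9 + 0.2/10.4 = 0.03089 + 0.01923 = 0.05012
R_eff = 1/U_eff = 19.95 ft²·°F·h/BTU

20.0 ft²·°F·h/BTU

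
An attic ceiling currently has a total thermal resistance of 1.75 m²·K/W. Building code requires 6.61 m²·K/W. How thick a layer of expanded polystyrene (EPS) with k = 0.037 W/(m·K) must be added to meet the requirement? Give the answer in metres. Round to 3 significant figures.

0.180 m

ΔR = 6.61 − 1.75 = 4.86 m²·K/W
L = ΔR × k = 4.86 × 0.037 = 0.1798 m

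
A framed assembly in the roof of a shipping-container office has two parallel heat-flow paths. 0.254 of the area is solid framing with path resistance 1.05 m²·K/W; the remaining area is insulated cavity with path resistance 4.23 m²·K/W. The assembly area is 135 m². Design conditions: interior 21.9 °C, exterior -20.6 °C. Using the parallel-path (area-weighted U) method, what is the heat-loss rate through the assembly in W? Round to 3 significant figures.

2400 W

U_eff = 0.746/4.23 + 0.254/1.05 = 0.1764 + 0.2419 = 0.4183
R_eff = 1/U_eff = 2.391 m²·K/W
Q = 135 × (21.9 − (-20.6)) / 2.391 = 2400 W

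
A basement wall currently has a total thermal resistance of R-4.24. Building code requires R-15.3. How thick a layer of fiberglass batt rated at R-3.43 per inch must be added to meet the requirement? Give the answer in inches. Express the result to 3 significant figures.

ΔR = 15.3 − 4.24 = 11.06 ft²·°F·h/BTU
L = ΔR / (R/in) = 11.06/3.43 = 3.224 in

3.22 in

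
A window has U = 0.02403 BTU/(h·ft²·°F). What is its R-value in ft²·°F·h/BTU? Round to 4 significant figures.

41.61 ft²·°F·h/BTU

R = 1/U = 1/0.02403 = 41.615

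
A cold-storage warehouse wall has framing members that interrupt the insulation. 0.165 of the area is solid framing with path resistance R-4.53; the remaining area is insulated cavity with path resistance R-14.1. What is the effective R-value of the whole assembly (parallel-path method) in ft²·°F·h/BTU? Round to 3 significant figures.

10.5 ft²·°F·h/BTU

U_eff = 0.835/14.1 + 0.165/4.53 = 0.05922 + 0.03642 = 0.09564
R_eff = 1/U_eff = 10.46 ft²·°F·h/BTU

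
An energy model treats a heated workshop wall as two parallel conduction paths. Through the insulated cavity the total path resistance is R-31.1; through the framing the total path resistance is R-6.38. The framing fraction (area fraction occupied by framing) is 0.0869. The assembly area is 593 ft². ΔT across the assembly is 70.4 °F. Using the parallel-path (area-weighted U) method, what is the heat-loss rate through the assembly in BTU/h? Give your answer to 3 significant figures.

1790 BTU/h

U_eff = 0.9131/31.1 + 0.0869/6.38 = 0.02936 + 0.01362 = 0.04298
R_eff = 1/U_eff = 23.27 ft²·°F·h/BTU
Q = 593 × 70.4 / 23.27 = 1794 BTU/h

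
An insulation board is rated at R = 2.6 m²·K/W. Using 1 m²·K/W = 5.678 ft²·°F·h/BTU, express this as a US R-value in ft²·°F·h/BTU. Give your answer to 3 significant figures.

14.8 ft²·°F·h/BTU

R_US = 2.6 × 5.678 = 14.76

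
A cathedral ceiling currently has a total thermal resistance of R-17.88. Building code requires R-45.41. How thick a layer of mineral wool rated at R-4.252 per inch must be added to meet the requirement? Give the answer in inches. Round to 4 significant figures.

ΔR = 45.41 − 17.88 = 27.53 ft²·°F·h/BTU
L = ΔR / (R/in) = 27.53/4.252 = 6.4746 in

6.475 in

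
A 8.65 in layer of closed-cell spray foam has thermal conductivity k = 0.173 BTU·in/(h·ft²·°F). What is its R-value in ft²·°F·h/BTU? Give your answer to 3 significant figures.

50.0 ft²·°F·h/BTU

R = L/k = 8.65/0.173 = 50 ft²·°F·h/BTU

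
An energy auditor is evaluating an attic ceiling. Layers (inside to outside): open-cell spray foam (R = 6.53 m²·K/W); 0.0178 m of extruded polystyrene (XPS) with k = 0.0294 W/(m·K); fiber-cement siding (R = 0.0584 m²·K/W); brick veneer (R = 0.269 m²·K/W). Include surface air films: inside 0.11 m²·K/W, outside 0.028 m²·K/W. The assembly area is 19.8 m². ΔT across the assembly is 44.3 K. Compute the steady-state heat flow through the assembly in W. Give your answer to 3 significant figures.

115 W

0.0178/0.0294 = 0.6054
R_total = 0.11 + 6.53 + 0.6054 + 0.0584 + 0.269 + 0.028 = 7.601 m²·K/W
Q = A·ΔT/R = 19.8 × 44.3 / 7.601 = 115.4 W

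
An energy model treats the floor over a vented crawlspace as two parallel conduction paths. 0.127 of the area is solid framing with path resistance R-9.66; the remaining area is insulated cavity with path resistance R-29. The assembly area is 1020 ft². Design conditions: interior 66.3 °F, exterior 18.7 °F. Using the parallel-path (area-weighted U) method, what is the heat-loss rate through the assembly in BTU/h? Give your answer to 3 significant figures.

U_eff = 0.873/29 + 0.127/9.66 = 0.0301 + 0.01315 = 0.04325
R_eff = 1/U_eff = 23.12 ft²·°F·h/BTU
Q = 1020 × (66.3 − 18.7) / 23.12 = 2100 BTU/h

2100 BTU/h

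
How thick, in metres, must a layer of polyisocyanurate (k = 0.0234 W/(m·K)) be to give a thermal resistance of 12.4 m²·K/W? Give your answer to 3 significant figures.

0.290 m

L = R·k = 12.4 × 0.0234 = 0.2902 m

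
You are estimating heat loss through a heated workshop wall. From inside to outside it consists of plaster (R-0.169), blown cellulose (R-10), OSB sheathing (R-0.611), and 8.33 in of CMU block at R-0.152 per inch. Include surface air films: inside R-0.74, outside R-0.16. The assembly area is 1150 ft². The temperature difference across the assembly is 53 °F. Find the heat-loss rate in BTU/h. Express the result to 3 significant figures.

4710 BTU/h

8.33 × 0.152 = 1.266
R_total = 0.74 + 0.169 + 10 + 0.611 + 1.266 + 0.16 = 12.95 ft²·°F·h/BTU
Q = A·ΔT/R = 1150 × 53 / 12.95 = 4708 BTU/h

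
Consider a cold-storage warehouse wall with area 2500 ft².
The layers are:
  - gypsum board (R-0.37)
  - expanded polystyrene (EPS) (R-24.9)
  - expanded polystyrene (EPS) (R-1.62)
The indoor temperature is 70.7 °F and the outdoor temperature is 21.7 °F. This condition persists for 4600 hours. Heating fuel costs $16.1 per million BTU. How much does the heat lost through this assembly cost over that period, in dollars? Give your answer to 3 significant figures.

R_total = 0.37 + 24.9 + 1.62 = 26.89 ft²·°F·h/BTU
Q = 2500 × (70.7 − 21.7) / 26.89 = 4556 BTU/h
E = 4556 × 4600 = 20960000 BTU
Cost = 20960000/10⁶ × 16.1 = $337.4

337 dollars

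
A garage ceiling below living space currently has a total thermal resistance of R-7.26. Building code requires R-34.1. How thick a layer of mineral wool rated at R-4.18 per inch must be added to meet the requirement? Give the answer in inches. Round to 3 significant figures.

6.42 in

ΔR = 34.1 − 7.26 = 26.84 ft²·°F·h/BTU
L = ΔR / (R/in) = 26.84/4.18 = 6.421 in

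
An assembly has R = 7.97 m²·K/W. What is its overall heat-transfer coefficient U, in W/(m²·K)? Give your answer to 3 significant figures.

0.125 W/(m²·K)

U = 1/R = 1/7.97 = 0.1255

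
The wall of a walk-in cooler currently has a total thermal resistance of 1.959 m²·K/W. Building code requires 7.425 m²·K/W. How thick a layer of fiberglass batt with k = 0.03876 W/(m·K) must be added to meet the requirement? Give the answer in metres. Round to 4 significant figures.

ΔR = 7.425 − 1.959 = 5.466 m²·K/W
L = ΔR × k = 5.466 × 0.03876 = 0.21186 m

0.2119 m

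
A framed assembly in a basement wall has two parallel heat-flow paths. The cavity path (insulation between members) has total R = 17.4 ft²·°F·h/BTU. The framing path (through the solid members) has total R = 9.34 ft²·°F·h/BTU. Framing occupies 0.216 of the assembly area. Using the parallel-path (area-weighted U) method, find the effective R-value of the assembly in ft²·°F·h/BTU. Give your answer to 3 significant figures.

U_eff = 0.784/17.4 + 0.216/9.34 = 0.04506 + 0.02313 = 0.06818
R_eff = 1/U_eff = 14.67 ft²·°F·h/BTU

14.7 ft²·°F·h/BTU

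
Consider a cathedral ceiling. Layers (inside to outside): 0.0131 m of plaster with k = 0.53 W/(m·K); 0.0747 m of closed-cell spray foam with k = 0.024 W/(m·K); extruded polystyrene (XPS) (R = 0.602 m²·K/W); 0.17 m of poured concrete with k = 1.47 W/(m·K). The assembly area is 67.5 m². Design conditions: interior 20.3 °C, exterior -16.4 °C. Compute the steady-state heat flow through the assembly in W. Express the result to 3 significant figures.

0.0131/0.53 = 0.02472
0.0747/0.024 = 3.112
0.17/1.47 = 0.1156
R_total = 0.02472 + 3.112 + 0.602 + 0.1156 = 3.855 m²·K/W
Q = A·ΔT/R = 67.5 × (20.3 − (-16.4)) / 3.855 = 642.6 W

643 W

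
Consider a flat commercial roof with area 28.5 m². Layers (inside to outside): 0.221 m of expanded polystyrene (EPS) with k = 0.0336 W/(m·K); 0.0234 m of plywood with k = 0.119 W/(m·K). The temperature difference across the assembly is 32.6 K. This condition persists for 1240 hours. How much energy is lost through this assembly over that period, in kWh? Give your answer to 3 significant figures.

0.221/0.0336 = 6.577
0.0234/0.119 = 0.1966
R_total = 6.577 + 0.1966 = 6.774 m²·K/W
Q = 28.5 × 32.6 / 6.774 = 137.2 W
E = 137.2 W × 1240 h / 1000 = 170.1 kWh

170 kWh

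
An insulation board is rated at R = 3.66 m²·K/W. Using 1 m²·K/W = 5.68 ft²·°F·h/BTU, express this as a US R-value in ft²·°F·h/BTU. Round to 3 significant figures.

20.8 ft²·°F·h/BTU

R_US = 3.66 × 5.68 = 20.79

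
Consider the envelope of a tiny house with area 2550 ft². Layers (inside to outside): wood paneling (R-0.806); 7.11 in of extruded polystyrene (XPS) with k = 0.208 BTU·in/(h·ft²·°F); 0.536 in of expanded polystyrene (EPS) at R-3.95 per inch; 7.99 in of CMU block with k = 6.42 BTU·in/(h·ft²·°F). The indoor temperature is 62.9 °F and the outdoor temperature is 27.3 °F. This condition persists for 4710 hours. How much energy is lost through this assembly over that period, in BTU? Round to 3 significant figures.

11100000 BTU

7.11/0.208 = 34.18
0.536 × 3.95 = 2.117
7.99/6.42 = 1.245
R_total = 0.806 + 34.18 + 2.117 + 1.245 = 38.35 ft²·°F·h/BTU
Q = 2550 × (62.9 − 27.3) / 38.35 = 2367 BTU/h
E = 2367 × 4710 = 11150000 BTU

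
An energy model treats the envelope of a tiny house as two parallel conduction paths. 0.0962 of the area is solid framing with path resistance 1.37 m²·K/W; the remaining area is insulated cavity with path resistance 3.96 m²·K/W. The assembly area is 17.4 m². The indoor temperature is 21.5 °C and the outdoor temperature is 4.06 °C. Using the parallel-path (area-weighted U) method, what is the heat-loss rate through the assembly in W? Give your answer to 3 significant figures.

U_eff = 0.9038/3.96 + 0.0962/1.37 = 0.2282 + 0.07022 = 0.2985
R_eff = 1/U_eff = 3.351 m²·K/W
Q = 17.4 × (21.5 − 4.06) / 3.351 = 90.57 W

90.6 W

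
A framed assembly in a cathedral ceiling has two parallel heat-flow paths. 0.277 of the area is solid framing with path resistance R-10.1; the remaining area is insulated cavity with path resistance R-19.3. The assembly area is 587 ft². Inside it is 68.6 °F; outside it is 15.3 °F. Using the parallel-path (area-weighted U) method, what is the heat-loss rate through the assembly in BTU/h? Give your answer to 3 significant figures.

U_eff = 0.723/19.3 + 0.277/10.1 = 0.03746 + 0.02743 = 0.06489
R_eff = 1/U_eff = 15.41 ft²·°F·h/BTU
Q = 587 × (68.6 − 15.3) / 15.41 = 2030 BTU/h

2030 BTU/h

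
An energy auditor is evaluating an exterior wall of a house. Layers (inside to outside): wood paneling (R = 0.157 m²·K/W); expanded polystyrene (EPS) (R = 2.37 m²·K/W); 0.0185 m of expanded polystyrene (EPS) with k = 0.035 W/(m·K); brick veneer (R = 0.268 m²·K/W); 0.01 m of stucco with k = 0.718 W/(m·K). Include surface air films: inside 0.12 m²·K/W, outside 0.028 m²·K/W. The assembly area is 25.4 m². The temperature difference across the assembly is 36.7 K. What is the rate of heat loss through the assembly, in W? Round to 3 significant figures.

0.0185/0.035 = 0.5286
0.01/0.718 = 0.01393
R_total = 0.12 + 0.157 + 2.37 + 0.5286 + 0.268 + 0.01393 + 0.028 = 3.485 m²·K/W
Q = A·ΔT/R = 25.4 × 36.7 / 3.485 = 267.4 W

267 W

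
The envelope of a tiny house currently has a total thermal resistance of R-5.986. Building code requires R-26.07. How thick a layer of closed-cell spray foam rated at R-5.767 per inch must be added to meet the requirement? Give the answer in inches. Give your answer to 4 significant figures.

3.483 in

ΔR = 26.07 − 5.986 = 20.084 ft²·°F·h/BTU
L = ΔR / (R/in) = 20.084/5.767 = 3.4826 in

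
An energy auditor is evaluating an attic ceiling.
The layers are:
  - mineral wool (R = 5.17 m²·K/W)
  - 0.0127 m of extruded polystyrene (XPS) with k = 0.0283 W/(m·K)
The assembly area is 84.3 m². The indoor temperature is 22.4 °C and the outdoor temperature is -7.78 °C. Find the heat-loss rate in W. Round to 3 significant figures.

453 W

0.0127/0.0283 = 0.4488
R_total = 5.17 + 0.4488 = 5.619 m²·K/W
Q = A·ΔT/R = 84.3 × (22.4 − (-7.78)) / 5.619 = 452.8 W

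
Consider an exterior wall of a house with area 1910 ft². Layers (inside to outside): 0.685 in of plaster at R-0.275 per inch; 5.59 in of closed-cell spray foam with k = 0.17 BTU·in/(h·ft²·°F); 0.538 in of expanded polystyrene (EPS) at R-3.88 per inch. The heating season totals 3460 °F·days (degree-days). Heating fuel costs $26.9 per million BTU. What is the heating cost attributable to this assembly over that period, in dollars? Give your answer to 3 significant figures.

121 dollars

0.685 × 0.275 = 0.1884
5.59/0.17 = 32.88
0.538 × 3.88 = 2.087
R_total = 0.1884 + 32.88 + 2.087 = 35.16 ft²·°F·h/BTU
E = A × HDD × 24 / R = 1910 × 3460 × 24 / 35.16 = 4511000 BTU
Cost = 4511000/10⁶ × 26.9 = $121.4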